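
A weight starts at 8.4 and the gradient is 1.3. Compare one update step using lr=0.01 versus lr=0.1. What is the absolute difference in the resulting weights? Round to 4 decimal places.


With lr=0.01: w_new = 8.4 - 0.01 * 1.3 = 8.387
With lr=0.1: w_new = 8.4 - 0.1 * 1.3 = 8.27
Absolute difference = |8.387 - 8.27|
= 0.1170

0.1170


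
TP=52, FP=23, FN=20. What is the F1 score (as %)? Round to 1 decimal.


Precision = TP / (TP + FP) = 52 / 75 = 0.6933
Recall = TP / (TP + FN) = 52 / 72 = 0.7222
F1 = 2 * P * R / (P + R)
= 2 * 0.6933 * 0.7222 / (0.6933 + 0.7222)
= 1.0015 / 1.4156
= 0.7075
As percentage: 70.7%

70.7


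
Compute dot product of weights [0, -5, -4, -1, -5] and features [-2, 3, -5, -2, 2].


Element-wise products:
0 * -2 = 0
-5 * 3 = -15
-4 * -5 = 20
-1 * -2 = 2
-5 * 2 = -10
Sum = 0 + -15 + 20 + 2 + -10
= -3

-3


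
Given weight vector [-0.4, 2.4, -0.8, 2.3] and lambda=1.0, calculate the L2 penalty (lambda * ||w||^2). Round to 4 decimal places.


Squaring each weight:
(-0.4)^2 = 0.16
2.4^2 = 5.76
(-0.8)^2 = 0.64
2.3^2 = 5.29
Sum of squares = 11.85
Penalty = 1.0 * 11.85 = 11.8500

11.8500


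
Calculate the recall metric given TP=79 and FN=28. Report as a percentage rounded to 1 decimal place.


Recall = TP / (TP + FN) * 100
= 79 / (79 + 28)
= 79 / 107
= 0.7383
= 73.8%

73.8


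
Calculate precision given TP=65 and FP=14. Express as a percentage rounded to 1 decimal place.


Precision = TP / (TP + FP) * 100
= 65 / (65 + 14)
= 65 / 79
= 0.8228
= 82.3%

82.3


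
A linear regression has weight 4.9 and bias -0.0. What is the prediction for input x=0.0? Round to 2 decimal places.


y = 4.9 * 0.0 + (-0.0)
= 0.0 + (-0.0)
= 0.00

0.00


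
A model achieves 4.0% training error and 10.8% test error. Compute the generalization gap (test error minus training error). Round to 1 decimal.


Generalization gap = test_error - train_error
= 10.8 - 4.0
= 6.8%
A moderate gap.

6.8


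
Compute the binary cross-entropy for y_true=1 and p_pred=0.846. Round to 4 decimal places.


For y=1: Loss = -log(p)
= -log(0.846)
= -(-0.1672)
= 0.1672

0.1672


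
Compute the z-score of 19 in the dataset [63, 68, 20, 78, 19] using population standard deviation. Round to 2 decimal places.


Mean = (63 + 68 + 20 + 78 + 19) / 5 = 49.6
Variance = sum((x_i - mean)^2) / n = 627.44
Std = sqrt(627.44) = 25.0488
Z = (x - mean) / std
= (19 - 49.6) / 25.0488
= -30.6 / 25.0488
= -1.22

-1.22


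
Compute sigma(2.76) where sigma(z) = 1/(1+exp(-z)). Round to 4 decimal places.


sigmoid(z) = 1 / (1 + exp(-z))
exp(-(2.76)) = exp(-2.76) = 0.0633
1 + 0.0633 = 1.0633
1 / 1.0633 = 0.9405

0.9405


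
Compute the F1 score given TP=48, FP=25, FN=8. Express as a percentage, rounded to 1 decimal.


Precision = TP / (TP + FP) = 48 / 73 = 0.6575
Recall = TP / (TP + FN) = 48 / 56 = 0.8571
F1 = 2 * P * R / (P + R)
= 2 * 0.6575 * 0.8571 / (0.6575 + 0.8571)
= 1.1272 / 1.5147
= 0.7442
As percentage: 74.4%

74.4


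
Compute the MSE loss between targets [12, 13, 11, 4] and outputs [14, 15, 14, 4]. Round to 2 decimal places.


Differences: [-2, -2, -3, 0]
Squared errors: [4, 4, 9, 0]
Sum of squared errors = 17
MSE = 17 / 4 = 4.25

4.25


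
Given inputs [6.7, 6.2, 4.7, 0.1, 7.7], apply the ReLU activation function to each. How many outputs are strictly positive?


ReLU(x) = max(0, x) for each element:
ReLU(6.7) = 6.7
ReLU(6.2) = 6.2
ReLU(4.7) = 4.7
ReLU(0.1) = 0.1
ReLU(7.7) = 7.7
Active neurons (>0): 5

5


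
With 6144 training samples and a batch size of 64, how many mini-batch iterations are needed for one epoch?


Iterations per epoch = dataset_size / batch_size
= 6144 / 64
= 96

96


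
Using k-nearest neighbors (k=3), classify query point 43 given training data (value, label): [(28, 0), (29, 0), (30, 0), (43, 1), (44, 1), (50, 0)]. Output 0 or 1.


Distances from query 43:
Point 43 (class 1): distance = 0
Point 44 (class 1): distance = 1
Point 50 (class 0): distance = 7
K=3 nearest neighbors: classes = [1, 1, 0]
Votes for class 1: 2 / 3
Majority vote => class 1

1


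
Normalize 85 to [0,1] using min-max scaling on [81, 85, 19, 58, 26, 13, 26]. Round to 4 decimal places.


Min = 13, Max = 85
Range = 85 - 13 = 72
Scaled = (x - min) / (max - min)
= (85 - 13) / 72
= 72 / 72
= 1.0000

1.0000


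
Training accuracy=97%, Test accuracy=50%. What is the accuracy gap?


Gap = train_accuracy - test_accuracy
= 97 - 50
= 47%
This large gap strongly indicates overfitting.

47


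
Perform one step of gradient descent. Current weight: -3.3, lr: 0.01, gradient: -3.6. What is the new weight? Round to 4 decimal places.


w_new = w_old - lr * gradient
= -3.3 - 0.01 * -3.6
= -3.3 - (-0.036)
= -3.2640

-3.2640


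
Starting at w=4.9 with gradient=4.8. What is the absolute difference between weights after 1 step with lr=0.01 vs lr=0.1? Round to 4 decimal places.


With lr=0.01: w_new = 4.9 - 0.01 * 4.8 = 4.852
With lr=0.1: w_new = 4.9 - 0.1 * 4.8 = 4.42
Absolute difference = |4.852 - 4.42|
= 0.4320

0.4320


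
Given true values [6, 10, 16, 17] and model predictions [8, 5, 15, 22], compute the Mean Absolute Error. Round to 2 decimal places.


Absolute errors: [2, 5, 1, 5]
Sum of absolute errors = 13
MAE = 13 / 4 = 3.25

3.25


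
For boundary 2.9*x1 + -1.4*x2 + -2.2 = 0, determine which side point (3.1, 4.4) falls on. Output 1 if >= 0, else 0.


Compute 2.9 * 3.1 + -1.4 * 4.4 + -2.2
= 8.99 + -6.16 + -2.2
= 0.63
Since 0.63 >= 0, the point is on the positive side.

1


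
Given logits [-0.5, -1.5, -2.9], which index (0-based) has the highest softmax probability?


Softmax is a monotonic transformation, so it preserves the argmax.
We need to find the index of the maximum logit.
Index 0: -0.5
Index 1: -1.5
Index 2: -2.9
Maximum logit = -0.5 at index 0

0


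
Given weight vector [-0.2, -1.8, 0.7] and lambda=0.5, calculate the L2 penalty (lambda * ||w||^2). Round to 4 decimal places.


Squaring each weight:
(-0.2)^2 = 0.04
(-1.8)^2 = 3.24
0.7^2 = 0.49
Sum of squares = 3.77
Penalty = 0.5 * 3.77 = 1.8850

1.8850


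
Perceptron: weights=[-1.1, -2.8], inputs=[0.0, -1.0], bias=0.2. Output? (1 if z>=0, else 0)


z = w . x + b
= -1.1*0.0 + -2.8*-1.0 + 0.2
= -0.0 + 2.8 + 0.2
= 2.8 + 0.2
= 3.0
Since z = 3.0 >= 0, output = 1

1


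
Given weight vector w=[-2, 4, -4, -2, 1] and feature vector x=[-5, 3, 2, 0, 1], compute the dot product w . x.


Element-wise products:
-2 * -5 = 10
4 * 3 = 12
-4 * 2 = -8
-2 * 0 = 0
1 * 1 = 1
Sum = 10 + 12 + -8 + 0 + 1
= 15

15


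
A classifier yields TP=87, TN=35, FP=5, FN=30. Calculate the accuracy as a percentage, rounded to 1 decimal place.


Accuracy = (TP + TN) / (TP + TN + FP + FN) * 100
= (87 + 35) / (87 + 35 + 5 + 30)
= 122 / 157
= 0.7771
= 77.7%

77.7


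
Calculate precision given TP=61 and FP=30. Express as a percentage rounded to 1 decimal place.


Precision = TP / (TP + FP) * 100
= 61 / (61 + 30)
= 61 / 91
= 0.6703
= 67.0%

67.0


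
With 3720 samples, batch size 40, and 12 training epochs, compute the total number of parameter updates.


Iterations per epoch = 3720 / 40 = 93
Total updates = iterations_per_epoch * epochs
= 93 * 12
= 1116

1116


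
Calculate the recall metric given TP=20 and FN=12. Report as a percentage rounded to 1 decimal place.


Recall = TP / (TP + FN) * 100
= 20 / (20 + 12)
= 20 / 32
= 0.625
= 62.5%

62.5


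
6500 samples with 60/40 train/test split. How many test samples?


Train samples = 6500 * 60% = 3900
Test samples = 6500 - 3900
= 2600

2600


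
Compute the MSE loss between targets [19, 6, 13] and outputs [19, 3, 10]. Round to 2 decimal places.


Differences: [0, 3, 3]
Squared errors: [0, 9, 9]
Sum of squared errors = 18
MSE = 18 / 3 = 6.00

6.00


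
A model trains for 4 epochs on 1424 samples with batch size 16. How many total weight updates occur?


Iterations per epoch = 1424 / 16 = 89
Total updates = iterations_per_epoch * epochs
= 89 * 4
= 356

356


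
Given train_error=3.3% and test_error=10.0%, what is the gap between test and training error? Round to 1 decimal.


Generalization gap = test_error - train_error
= 10.0 - 3.3
= 6.7%
A moderate gap.

6.7


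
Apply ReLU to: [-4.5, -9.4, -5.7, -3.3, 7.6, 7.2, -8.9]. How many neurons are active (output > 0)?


ReLU(x) = max(0, x) for each element:
ReLU(-4.5) = 0
ReLU(-9.4) = 0
ReLU(-5.7) = 0
ReLU(-3.3) = 0
ReLU(7.6) = 7.6
ReLU(7.2) = 7.2
ReLU(-8.9) = 0
Active neurons (>0): 2

2


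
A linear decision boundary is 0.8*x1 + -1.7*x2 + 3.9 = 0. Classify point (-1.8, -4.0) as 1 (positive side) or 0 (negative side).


Compute 0.8 * -1.8 + -1.7 * -4.0 + 3.9
= -1.44 + 6.8 + 3.9
= 9.26
Since 9.26 >= 0, the point is on the positive side.

1


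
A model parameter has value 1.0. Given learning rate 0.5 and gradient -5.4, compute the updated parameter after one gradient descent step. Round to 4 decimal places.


w_new = w_old - lr * gradient
= 1.0 - 0.5 * -5.4
= 1.0 - (-2.7)
= 3.7000

3.7000


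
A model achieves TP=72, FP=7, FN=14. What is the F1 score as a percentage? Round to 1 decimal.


Precision = TP / (TP + FP) = 72 / 79 = 0.9114
Recall = TP / (TP + FN) = 72 / 86 = 0.8372
F1 = 2 * P * R / (P + R)
= 2 * 0.9114 * 0.8372 / (0.9114 + 0.8372)
= 1.5261 / 1.7486
= 0.8727
As percentage: 87.3%

87.3


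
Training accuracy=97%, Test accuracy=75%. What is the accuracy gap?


Gap = train_accuracy - test_accuracy
= 97 - 75
= 22%
This large gap strongly indicates overfitting.

22


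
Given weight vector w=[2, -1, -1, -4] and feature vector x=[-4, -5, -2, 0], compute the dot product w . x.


Element-wise products:
2 * -4 = -8
-1 * -5 = 5
-1 * -2 = 2
-4 * 0 = 0
Sum = -8 + 5 + 2 + 0
= -1

-1


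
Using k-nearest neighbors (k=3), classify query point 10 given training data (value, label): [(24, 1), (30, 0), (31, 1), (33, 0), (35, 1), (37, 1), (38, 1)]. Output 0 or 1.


Distances from query 10:
Point 24 (class 1): distance = 14
Point 30 (class 0): distance = 20
Point 31 (class 1): distance = 21
K=3 nearest neighbors: classes = [1, 0, 1]
Votes for class 1: 2 / 3
Majority vote => class 1

1


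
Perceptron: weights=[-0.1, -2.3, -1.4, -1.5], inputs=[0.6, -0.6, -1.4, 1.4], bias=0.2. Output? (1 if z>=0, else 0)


z = w . x + b
= -0.1*0.6 + -2.3*-0.6 + -1.4*-1.4 + -1.5*1.4 + 0.2
= -0.06 + 1.38 + 1.96 + -2.1 + 0.2
= 1.18 + 0.2
= 1.38
Since z = 1.38 >= 0, output = 1

1


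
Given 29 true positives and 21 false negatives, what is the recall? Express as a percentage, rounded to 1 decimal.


Recall = TP / (TP + FN) * 100
= 29 / (29 + 21)
= 29 / 50
= 0.58
= 58.0%

58.0


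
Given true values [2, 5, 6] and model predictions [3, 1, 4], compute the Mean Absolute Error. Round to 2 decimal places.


Absolute errors: [1, 4, 2]
Sum of absolute errors = 7
MAE = 7 / 3 = 2.33

2.33


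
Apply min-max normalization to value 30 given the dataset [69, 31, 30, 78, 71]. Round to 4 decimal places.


Min = 30, Max = 78
Range = 78 - 30 = 48
Scaled = (x - min) / (max - min)
= (30 - 30) / 48
= 0 / 48
= 0.0000

0.0000


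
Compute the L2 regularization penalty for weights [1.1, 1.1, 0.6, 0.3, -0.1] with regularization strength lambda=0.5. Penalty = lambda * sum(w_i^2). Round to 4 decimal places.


Squaring each weight:
1.1^2 = 1.21
1.1^2 = 1.21
0.6^2 = 0.36
0.3^2 = 0.09
(-0.1)^2 = 0.01
Sum of squares = 2.88
Penalty = 0.5 * 2.88 = 1.4400

1.4400


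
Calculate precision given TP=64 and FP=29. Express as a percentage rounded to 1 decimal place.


Precision = TP / (TP + FP) * 100
= 64 / (64 + 29)
= 64 / 93
= 0.6882
= 68.8%

68.8


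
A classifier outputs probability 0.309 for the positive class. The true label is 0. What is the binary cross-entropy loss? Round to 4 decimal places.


For y=0: Loss = -log(1-p)
= -log(1 - 0.309)
= -log(0.691)
= -(-0.3696)
= 0.3696

0.3696


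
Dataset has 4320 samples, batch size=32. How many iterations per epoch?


Iterations per epoch = dataset_size / batch_size
= 4320 / 32
= 135

135


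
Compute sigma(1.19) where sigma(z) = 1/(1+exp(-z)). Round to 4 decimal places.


sigmoid(z) = 1 / (1 + exp(-z))
exp(-(1.19)) = exp(-1.19) = 0.3042
1 + 0.3042 = 1.3042
1 / 1.3042 = 0.7667

0.7667


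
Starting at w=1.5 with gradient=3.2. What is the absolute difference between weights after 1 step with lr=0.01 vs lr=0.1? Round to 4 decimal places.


With lr=0.01: w_new = 1.5 - 0.01 * 3.2 = 1.468
With lr=0.1: w_new = 1.5 - 0.1 * 3.2 = 1.18
Absolute difference = |1.468 - 1.18|
= 0.2880

0.2880


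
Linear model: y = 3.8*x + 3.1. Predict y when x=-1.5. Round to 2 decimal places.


y = 3.8 * -1.5 + (3.1)
= -5.7 + (3.1)
= -2.60

-2.60


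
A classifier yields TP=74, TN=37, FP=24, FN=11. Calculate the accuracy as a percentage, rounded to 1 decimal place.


Accuracy = (TP + TN) / (TP + TN + FP + FN) * 100
= (74 + 37) / (74 + 37 + 24 + 11)
= 111 / 146
= 0.7603
= 76.0%

76.0


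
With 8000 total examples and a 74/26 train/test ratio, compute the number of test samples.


Train samples = 8000 * 74% = 5920
Test samples = 8000 - 5920
= 2080

2080


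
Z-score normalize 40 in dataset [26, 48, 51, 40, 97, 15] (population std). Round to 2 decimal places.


Mean = (26 + 48 + 51 + 40 + 97 + 15) / 6 = 46.1667
Variance = sum((x_i - mean)^2) / n = 671.1389
Std = sqrt(671.1389) = 25.9063
Z = (x - mean) / std
= (40 - 46.1667) / 25.9063
= -6.1667 / 25.9063
= -0.24

-0.24


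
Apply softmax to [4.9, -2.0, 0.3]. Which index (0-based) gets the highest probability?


Softmax is a monotonic transformation, so it preserves the argmax.
We need to find the index of the maximum logit.
Index 0: 4.9
Index 1: -2.0
Index 2: 0.3
Maximum logit = 4.9 at index 0

0


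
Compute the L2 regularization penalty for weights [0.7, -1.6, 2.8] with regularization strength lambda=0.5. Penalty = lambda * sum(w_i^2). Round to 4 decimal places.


Squaring each weight:
0.7^2 = 0.49
(-1.6)^2 = 2.56
2.8^2 = 7.84
Sum of squares = 10.89
Penalty = 0.5 * 10.89 = 5.4450

5.4450


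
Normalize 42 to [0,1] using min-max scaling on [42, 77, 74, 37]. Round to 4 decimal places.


Min = 37, Max = 77
Range = 77 - 37 = 40
Scaled = (x - min) / (max - min)
= (42 - 37) / 40
= 5 / 40
= 0.1250

0.1250


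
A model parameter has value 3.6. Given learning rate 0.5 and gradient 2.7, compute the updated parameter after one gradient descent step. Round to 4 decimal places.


w_new = w_old - lr * gradient
= 3.6 - 0.5 * 2.7
= 3.6 - (1.35)
= 2.2500

2.2500


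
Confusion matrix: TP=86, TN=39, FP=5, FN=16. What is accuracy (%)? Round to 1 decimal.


Accuracy = (TP + TN) / (TP + TN + FP + FN) * 100
= (86 + 39) / (86 + 39 + 5 + 16)
= 125 / 146
= 0.8562
= 85.6%

85.6


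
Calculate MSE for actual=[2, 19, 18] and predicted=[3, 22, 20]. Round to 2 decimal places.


Differences: [-1, -3, -2]
Squared errors: [1, 9, 4]
Sum of squared errors = 14
MSE = 14 / 3 = 4.67

4.67


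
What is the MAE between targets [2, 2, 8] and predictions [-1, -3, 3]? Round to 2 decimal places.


Absolute errors: [3, 5, 5]
Sum of absolute errors = 13
MAE = 13 / 3 = 4.33

4.33


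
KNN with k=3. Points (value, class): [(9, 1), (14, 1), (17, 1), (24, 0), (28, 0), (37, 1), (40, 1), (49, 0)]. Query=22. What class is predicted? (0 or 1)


Distances from query 22:
Point 24 (class 0): distance = 2
Point 17 (class 1): distance = 5
Point 28 (class 0): distance = 6
K=3 nearest neighbors: classes = [0, 1, 0]
Votes for class 1: 1 / 3
Majority vote => class 0

0


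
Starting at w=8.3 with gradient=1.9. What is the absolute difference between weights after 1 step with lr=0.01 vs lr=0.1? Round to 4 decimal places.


With lr=0.01: w_new = 8.3 - 0.01 * 1.9 = 8.281
With lr=0.1: w_new = 8.3 - 0.1 * 1.9 = 8.11
Absolute difference = |8.281 - 8.11|
= 0.1710

0.1710


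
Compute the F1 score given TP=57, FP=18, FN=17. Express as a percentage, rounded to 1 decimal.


Precision = TP / (TP + FP) = 57 / 75 = 0.76
Recall = TP / (TP + FN) = 57 / 74 = 0.7703
F1 = 2 * P * R / (P + R)
= 2 * 0.76 * 0.7703 / (0.76 + 0.7703)
= 1.1708 / 1.5303
= 0.7651
As percentage: 76.5%

76.5


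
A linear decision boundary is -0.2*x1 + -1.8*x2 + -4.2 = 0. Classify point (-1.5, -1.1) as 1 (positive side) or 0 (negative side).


Compute -0.2 * -1.5 + -1.8 * -1.1 + -4.2
= 0.3 + 1.98 + -4.2
= -1.92
Since -1.92 < 0, the point is on the negative side.

0


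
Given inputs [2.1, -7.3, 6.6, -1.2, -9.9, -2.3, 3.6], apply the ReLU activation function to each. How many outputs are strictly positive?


ReLU(x) = max(0, x) for each element:
ReLU(2.1) = 2.1
ReLU(-7.3) = 0
ReLU(6.6) = 6.6
ReLU(-1.2) = 0
ReLU(-9.9) = 0
ReLU(-2.3) = 0
ReLU(3.6) = 3.6
Active neurons (>0): 3

3


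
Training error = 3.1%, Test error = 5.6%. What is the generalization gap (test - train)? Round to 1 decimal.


Generalization gap = test_error - train_error
= 5.6 - 3.1
= 2.5%
A moderate gap.

2.5


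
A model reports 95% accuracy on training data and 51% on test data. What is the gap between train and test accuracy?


Gap = train_accuracy - test_accuracy
= 95 - 51
= 44%
This large gap strongly indicates overfitting.

44


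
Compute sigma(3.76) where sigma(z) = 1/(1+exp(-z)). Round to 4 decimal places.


sigmoid(z) = 1 / (1 + exp(-z))
exp(-(3.76)) = exp(-3.76) = 0.0233
1 + 0.0233 = 1.0233
1 / 1.0233 = 0.9772

0.9772


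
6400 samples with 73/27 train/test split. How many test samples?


Train samples = 6400 * 73% = 4672
Test samples = 6400 - 4672
= 1728

1728


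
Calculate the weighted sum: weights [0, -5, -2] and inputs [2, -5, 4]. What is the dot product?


Element-wise products:
0 * 2 = 0
-5 * -5 = 25
-2 * 4 = -8
Sum = 0 + 25 + -8
= 17

17


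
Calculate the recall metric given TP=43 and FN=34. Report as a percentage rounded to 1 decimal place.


Recall = TP / (TP + FN) * 100
= 43 / (43 + 34)
= 43 / 77
= 0.5584
= 55.8%

55.8


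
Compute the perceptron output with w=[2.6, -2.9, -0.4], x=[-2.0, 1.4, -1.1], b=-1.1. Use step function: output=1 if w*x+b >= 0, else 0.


z = w . x + b
= 2.6*-2.0 + -2.9*1.4 + -0.4*-1.1 + -1.1
= -5.2 + -4.06 + 0.44 + -1.1
= -8.82 + -1.1
= -9.92
Since z = -9.92 < 0, output = 0

0


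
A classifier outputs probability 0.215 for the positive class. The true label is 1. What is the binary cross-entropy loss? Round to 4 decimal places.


For y=1: Loss = -log(p)
= -log(0.215)
= -(-1.5371)
= 1.5371

1.5371


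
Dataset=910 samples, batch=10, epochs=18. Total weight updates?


Iterations per epoch = 910 / 10 = 91
Total updates = iterations_per_epoch * epochs
= 91 * 18
= 1638

1638


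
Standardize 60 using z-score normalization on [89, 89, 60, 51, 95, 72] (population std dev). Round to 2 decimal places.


Mean = (89 + 89 + 60 + 51 + 95 + 72) / 6 = 76.0
Variance = sum((x_i - mean)^2) / n = 266.0
Std = sqrt(266.0) = 16.3095
Z = (x - mean) / std
= (60 - 76.0) / 16.3095
= -16.0 / 16.3095
= -0.98

-0.98


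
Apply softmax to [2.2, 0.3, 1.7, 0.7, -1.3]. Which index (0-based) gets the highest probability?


Softmax is a monotonic transformation, so it preserves the argmax.
We need to find the index of the maximum logit.
Index 0: 2.2
Index 1: 0.3
Index 2: 1.7
Index 3: 0.7
Index 4: -1.3
Maximum logit = 2.2 at index 0

0


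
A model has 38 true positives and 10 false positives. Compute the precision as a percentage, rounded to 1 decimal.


Precision = TP / (TP + FP) * 100
= 38 / (38 + 10)
= 38 / 48
= 0.7917
= 79.2%

79.2


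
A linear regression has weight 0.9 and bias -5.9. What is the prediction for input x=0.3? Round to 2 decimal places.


y = 0.9 * 0.3 + (-5.9)
= 0.27 + (-5.9)
= -5.63

-5.63


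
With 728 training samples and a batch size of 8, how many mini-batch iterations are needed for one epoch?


Iterations per epoch = dataset_size / batch_size
= 728 / 8
= 91

91


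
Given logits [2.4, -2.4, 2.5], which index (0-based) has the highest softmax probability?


Softmax is a monotonic transformation, so it preserves the argmax.
We need to find the index of the maximum logit.
Index 0: 2.4
Index 1: -2.4
Index 2: 2.5
Maximum logit = 2.5 at index 2

2


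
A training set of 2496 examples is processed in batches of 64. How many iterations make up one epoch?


Iterations per epoch = dataset_size / batch_size
= 2496 / 64
= 39

39


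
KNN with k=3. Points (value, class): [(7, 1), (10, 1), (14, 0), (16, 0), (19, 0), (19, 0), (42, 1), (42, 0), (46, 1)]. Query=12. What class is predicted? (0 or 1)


Distances from query 12:
Point 14 (class 0): distance = 2
Point 10 (class 1): distance = 2
Point 16 (class 0): distance = 4
K=3 nearest neighbors: classes = [0, 1, 0]
Votes for class 1: 1 / 3
Majority vote => class 0

0


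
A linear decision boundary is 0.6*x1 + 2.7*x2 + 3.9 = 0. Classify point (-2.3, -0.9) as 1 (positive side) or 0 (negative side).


Compute 0.6 * -2.3 + 2.7 * -0.9 + 3.9
= -1.38 + -2.43 + 3.9
= 0.09
Since 0.09 >= 0, the point is on the positive side.

1


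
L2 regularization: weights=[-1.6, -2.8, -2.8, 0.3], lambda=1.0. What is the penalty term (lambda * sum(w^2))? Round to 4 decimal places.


Squaring each weight:
(-1.6)^2 = 2.56
(-2.8)^2 = 7.84
(-2.8)^2 = 7.84
0.3^2 = 0.09
Sum of squares = 18.33
Penalty = 1.0 * 18.33 = 18.3300

18.3300


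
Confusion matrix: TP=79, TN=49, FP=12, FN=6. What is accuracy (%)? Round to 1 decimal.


Accuracy = (TP + TN) / (TP + TN + FP + FN) * 100
= (79 + 49) / (79 + 49 + 12 + 6)
= 128 / 146
= 0.8767
= 87.7%

87.7


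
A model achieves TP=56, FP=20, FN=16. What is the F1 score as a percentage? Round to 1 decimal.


Precision = TP / (TP + FP) = 56 / 76 = 0.7368
Recall = TP / (TP + FN) = 56 / 72 = 0.7778
F1 = 2 * P * R / (P + R)
= 2 * 0.7368 * 0.7778 / (0.7368 + 0.7778)
= 1.1462 / 1.5146
= 0.7568
As percentage: 75.7%

75.7


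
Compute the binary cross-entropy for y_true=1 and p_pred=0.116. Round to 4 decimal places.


For y=1: Loss = -log(p)
= -log(0.116)
= -(-2.1542)
= 2.1542

2.1542


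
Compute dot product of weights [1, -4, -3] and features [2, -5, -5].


Element-wise products:
1 * 2 = 2
-4 * -5 = 20
-3 * -5 = 15
Sum = 2 + 20 + 15
= 37

37


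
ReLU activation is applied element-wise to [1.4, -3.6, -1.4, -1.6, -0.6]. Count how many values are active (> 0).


ReLU(x) = max(0, x) for each element:
ReLU(1.4) = 1.4
ReLU(-3.6) = 0
ReLU(-1.4) = 0
ReLU(-1.6) = 0
ReLU(-0.6) = 0
Active neurons (>0): 1

1


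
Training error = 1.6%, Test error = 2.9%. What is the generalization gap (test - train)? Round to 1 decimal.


Generalization gap = test_error - train_error
= 2.9 - 1.6
= 1.3%
A small gap suggests good generalization.

1.3


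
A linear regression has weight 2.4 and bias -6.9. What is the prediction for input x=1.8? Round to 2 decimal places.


y = 2.4 * 1.8 + (-6.9)
= 4.32 + (-6.9)
= -2.58

-2.58


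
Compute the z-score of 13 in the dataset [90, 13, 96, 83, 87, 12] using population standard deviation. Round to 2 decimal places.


Mean = (90 + 13 + 96 + 83 + 87 + 12) / 6 = 63.5
Variance = sum((x_i - mean)^2) / n = 1315.5833
Std = sqrt(1315.5833) = 36.271
Z = (x - mean) / std
= (13 - 63.5) / 36.271
= -50.5 / 36.271
= -1.39

-1.39


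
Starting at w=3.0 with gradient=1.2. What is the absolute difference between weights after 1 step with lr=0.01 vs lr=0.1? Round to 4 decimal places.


With lr=0.01: w_new = 3.0 - 0.01 * 1.2 = 2.988
With lr=0.1: w_new = 3.0 - 0.1 * 1.2 = 2.88
Absolute difference = |2.988 - 2.88|
= 0.1080

0.1080


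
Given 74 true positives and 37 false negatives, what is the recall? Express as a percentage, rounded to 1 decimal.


Recall = TP / (TP + FN) * 100
= 74 / (74 + 37)
= 74 / 111
= 0.6667
= 66.7%

66.7


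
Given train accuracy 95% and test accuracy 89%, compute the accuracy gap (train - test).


Gap = train_accuracy - test_accuracy
= 95 - 89
= 6%
This moderate gap may indicate mild overfitting.

6


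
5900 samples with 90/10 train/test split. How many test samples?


Train samples = 5900 * 90% = 5310
Test samples = 5900 - 5310
= 590

590


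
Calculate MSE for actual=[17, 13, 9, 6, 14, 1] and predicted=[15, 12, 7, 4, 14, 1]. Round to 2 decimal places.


Differences: [2, 1, 2, 2, 0, 0]
Squared errors: [4, 1, 4, 4, 0, 0]
Sum of squared errors = 13
MSE = 13 / 6 = 2.17

2.17


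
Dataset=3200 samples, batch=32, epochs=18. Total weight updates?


Iterations per epoch = 3200 / 32 = 100
Total updates = iterations_per_epoch * epochs
= 100 * 18
= 1800

1800


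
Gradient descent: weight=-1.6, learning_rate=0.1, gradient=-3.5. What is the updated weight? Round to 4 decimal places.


w_new = w_old - lr * gradient
= -1.6 - 0.1 * -3.5
= -1.6 - (-0.35)
= -1.2500

-1.2500


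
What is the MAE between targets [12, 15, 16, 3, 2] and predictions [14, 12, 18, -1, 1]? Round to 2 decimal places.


Absolute errors: [2, 3, 2, 4, 1]
Sum of absolute errors = 12
MAE = 12 / 5 = 2.40

2.40


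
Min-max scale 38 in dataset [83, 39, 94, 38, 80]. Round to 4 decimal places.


Min = 38, Max = 94
Range = 94 - 38 = 56
Scaled = (x - min) / (max - min)
= (38 - 38) / 56
= 0 / 56
= 0.0000

0.0000


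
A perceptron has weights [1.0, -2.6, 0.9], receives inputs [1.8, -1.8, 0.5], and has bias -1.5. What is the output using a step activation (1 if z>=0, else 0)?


z = w . x + b
= 1.0*1.8 + -2.6*-1.8 + 0.9*0.5 + -1.5
= 1.8 + 4.68 + 0.45 + -1.5
= 6.93 + -1.5
= 5.43
Since z = 5.43 >= 0, output = 1

1


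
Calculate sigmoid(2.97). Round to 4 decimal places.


sigmoid(z) = 1 / (1 + exp(-z))
exp(-(2.97)) = exp(-2.97) = 0.0513
1 + 0.0513 = 1.0513
1 / 1.0513 = 0.9512

0.9512


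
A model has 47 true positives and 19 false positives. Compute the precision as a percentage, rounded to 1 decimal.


Precision = TP / (TP + FP) * 100
= 47 / (47 + 19)
= 47 / 66
= 0.7121
= 71.2%

71.2


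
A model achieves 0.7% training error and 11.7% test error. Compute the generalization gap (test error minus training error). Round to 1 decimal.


Generalization gap = test_error - train_error
= 11.7 - 0.7
= 11.0%
A large gap suggests overfitting.

11.0


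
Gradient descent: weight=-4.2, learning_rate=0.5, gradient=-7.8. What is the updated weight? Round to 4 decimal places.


w_new = w_old - lr * gradient
= -4.2 - 0.5 * -7.8
= -4.2 - (-3.9)
= -0.3000

-0.3000


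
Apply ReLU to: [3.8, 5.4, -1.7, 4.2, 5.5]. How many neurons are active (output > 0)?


ReLU(x) = max(0, x) for each element:
ReLU(3.8) = 3.8
ReLU(5.4) = 5.4
ReLU(-1.7) = 0
ReLU(4.2) = 4.2
ReLU(5.5) = 5.5
Active neurons (>0): 4

4


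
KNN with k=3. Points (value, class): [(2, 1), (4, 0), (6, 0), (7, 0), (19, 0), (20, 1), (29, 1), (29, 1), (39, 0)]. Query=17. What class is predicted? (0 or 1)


Distances from query 17:
Point 19 (class 0): distance = 2
Point 20 (class 1): distance = 3
Point 7 (class 0): distance = 10
K=3 nearest neighbors: classes = [0, 1, 0]
Votes for class 1: 1 / 3
Majority vote => class 0

0


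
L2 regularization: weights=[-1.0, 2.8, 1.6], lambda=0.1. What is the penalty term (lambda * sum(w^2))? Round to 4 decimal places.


Squaring each weight:
(-1.0)^2 = 1.0
2.8^2 = 7.84
1.6^2 = 2.56
Sum of squares = 11.4
Penalty = 0.1 * 11.4 = 1.1400

1.1400


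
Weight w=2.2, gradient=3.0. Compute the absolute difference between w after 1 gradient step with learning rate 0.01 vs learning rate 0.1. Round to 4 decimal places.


With lr=0.01: w_new = 2.2 - 0.01 * 3.0 = 2.17
With lr=0.1: w_new = 2.2 - 0.1 * 3.0 = 1.9
Absolute difference = |2.17 - 1.9|
= 0.2700

0.2700


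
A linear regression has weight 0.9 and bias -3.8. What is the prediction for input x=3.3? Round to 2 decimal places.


y = 0.9 * 3.3 + (-3.8)
= 2.97 + (-3.8)
= -0.83

-0.83


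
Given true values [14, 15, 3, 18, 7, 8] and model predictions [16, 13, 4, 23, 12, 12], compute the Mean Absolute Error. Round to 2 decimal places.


Absolute errors: [2, 2, 1, 5, 5, 4]
Sum of absolute errors = 19
MAE = 19 / 6 = 3.17

3.17


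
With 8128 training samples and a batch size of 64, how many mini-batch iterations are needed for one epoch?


Iterations per epoch = dataset_size / batch_size
= 8128 / 64
= 127

127


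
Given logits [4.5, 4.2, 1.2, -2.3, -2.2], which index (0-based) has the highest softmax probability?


Softmax is a monotonic transformation, so it preserves the argmax.
We need to find the index of the maximum logit.
Index 0: 4.5
Index 1: 4.2
Index 2: 1.2
Index 3: -2.3
Index 4: -2.2
Maximum logit = 4.5 at index 0

0


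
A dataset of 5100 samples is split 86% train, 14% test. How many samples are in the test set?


Train samples = 5100 * 86% = 4386
Test samples = 5100 - 4386
= 714

714


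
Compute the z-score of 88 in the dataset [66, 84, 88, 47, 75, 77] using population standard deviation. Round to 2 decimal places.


Mean = (66 + 84 + 88 + 47 + 75 + 77) / 6 = 72.8333
Variance = sum((x_i - mean)^2) / n = 181.8056
Std = sqrt(181.8056) = 13.4835
Z = (x - mean) / std
= (88 - 72.8333) / 13.4835
= 15.1667 / 13.4835
= 1.12

1.12


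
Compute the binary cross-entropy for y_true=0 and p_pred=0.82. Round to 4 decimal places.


For y=0: Loss = -log(1-p)
= -log(1 - 0.82)
= -log(0.18)
= -(-1.7148)
= 1.7148

1.7148


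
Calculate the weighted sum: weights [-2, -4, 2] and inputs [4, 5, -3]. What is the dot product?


Element-wise products:
-2 * 4 = -8
-4 * 5 = -20
2 * -3 = -6
Sum = -8 + -20 + -6
= -34

-34


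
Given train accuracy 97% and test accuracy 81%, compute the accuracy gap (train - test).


Gap = train_accuracy - test_accuracy
= 97 - 81
= 16%
This gap suggests the model is overfitting.

16


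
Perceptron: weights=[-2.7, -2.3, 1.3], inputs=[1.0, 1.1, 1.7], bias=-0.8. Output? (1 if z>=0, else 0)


z = w . x + b
= -2.7*1.0 + -2.3*1.1 + 1.3*1.7 + -0.8
= -2.7 + -2.53 + 2.21 + -0.8
= -3.02 + -0.8
= -3.82
Since z = -3.82 < 0, output = 0

0


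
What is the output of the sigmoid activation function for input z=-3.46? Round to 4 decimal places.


sigmoid(z) = 1 / (1 + exp(-z))
exp(-(-3.46)) = exp(3.46) = 31.817
1 + 31.817 = 32.817
1 / 32.817 = 0.0305

0.0305


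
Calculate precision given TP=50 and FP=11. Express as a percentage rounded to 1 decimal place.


Precision = TP / (TP + FP) * 100
= 50 / (50 + 11)
= 50 / 61
= 0.8197
= 82.0%

82.0


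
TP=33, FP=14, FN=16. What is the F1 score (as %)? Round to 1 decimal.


Precision = TP / (TP + FP) = 33 / 47 = 0.7021
Recall = TP / (TP + FN) = 33 / 49 = 0.6735
F1 = 2 * P * R / (P + R)
= 2 * 0.7021 * 0.6735 / (0.7021 + 0.6735)
= 0.9457 / 1.3756
= 0.6875
As percentage: 68.8%

68.8


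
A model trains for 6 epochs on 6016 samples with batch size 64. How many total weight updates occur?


Iterations per epoch = 6016 / 64 = 94
Total updates = iterations_per_epoch * epochs
= 94 * 6
= 564

564


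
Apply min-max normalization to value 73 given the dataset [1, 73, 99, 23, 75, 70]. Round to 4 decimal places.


Min = 1, Max = 99
Range = 99 - 1 = 98
Scaled = (x - min) / (max - min)
= (73 - 1) / 98
= 72 / 98
= 0.7347

0.7347


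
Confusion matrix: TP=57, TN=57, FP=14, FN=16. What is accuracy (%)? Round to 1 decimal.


Accuracy = (TP + TN) / (TP + TN + FP + FN) * 100
= (57 + 57) / (57 + 57 + 14 + 16)
= 114 / 144
= 0.7917
= 79.2%

79.2


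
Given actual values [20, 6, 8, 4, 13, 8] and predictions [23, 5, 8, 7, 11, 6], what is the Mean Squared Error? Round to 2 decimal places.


Differences: [-3, 1, 0, -3, 2, 2]
Squared errors: [9, 1, 0, 9, 4, 4]
Sum of squared errors = 27
MSE = 27 / 6 = 4.50

4.50


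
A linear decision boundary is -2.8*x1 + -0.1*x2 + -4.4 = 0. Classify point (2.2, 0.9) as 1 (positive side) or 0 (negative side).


Compute -2.8 * 2.2 + -0.1 * 0.9 + -4.4
= -6.16 + -0.09 + -4.4
= -10.65
Since -10.65 < 0, the point is on the negative side.

0


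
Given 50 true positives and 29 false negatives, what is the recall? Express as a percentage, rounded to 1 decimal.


Recall = TP / (TP + FN) * 100
= 50 / (50 + 29)
= 50 / 79
= 0.6329
= 63.3%

63.3


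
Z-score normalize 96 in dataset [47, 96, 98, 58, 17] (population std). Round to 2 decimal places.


Mean = (47 + 96 + 98 + 58 + 17) / 5 = 63.2
Variance = sum((x_i - mean)^2) / n = 942.16
Std = sqrt(942.16) = 30.6946
Z = (x - mean) / std
= (96 - 63.2) / 30.6946
= 32.8 / 30.6946
= 1.07

1.07


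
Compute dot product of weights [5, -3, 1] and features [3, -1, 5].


Element-wise products:
5 * 3 = 15
-3 * -1 = 3
1 * 5 = 5
Sum = 15 + 3 + 5
= 23

23


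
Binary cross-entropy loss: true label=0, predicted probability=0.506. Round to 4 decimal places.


For y=0: Loss = -log(1-p)
= -log(1 - 0.506)
= -log(0.494)
= -(-0.7052)
= 0.7052

0.7052


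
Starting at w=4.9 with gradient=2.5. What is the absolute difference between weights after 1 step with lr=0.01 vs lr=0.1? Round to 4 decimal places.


With lr=0.01: w_new = 4.9 - 0.01 * 2.5 = 4.875
With lr=0.1: w_new = 4.9 - 0.1 * 2.5 = 4.65
Absolute difference = |4.875 - 4.65|
= 0.2250

0.2250


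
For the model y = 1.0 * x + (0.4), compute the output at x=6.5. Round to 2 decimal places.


y = 1.0 * 6.5 + (0.4)
= 6.5 + (0.4)
= 6.90

6.90


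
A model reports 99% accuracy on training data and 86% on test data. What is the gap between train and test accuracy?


Gap = train_accuracy - test_accuracy
= 99 - 86
= 13%
This gap suggests the model is overfitting.

13


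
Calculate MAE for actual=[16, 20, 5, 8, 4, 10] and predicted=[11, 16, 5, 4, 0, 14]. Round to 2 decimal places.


Absolute errors: [5, 4, 0, 4, 4, 4]
Sum of absolute errors = 21
MAE = 21 / 6 = 3.50

3.50


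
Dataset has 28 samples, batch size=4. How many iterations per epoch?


Iterations per epoch = dataset_size / batch_size
= 28 / 4
= 7

7


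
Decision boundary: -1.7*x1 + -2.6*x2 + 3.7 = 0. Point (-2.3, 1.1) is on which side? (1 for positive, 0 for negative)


Compute -1.7 * -2.3 + -2.6 * 1.1 + 3.7
= 3.91 + -2.86 + 3.7
= 4.75
Since 4.75 >= 0, the point is on the positive side.

1


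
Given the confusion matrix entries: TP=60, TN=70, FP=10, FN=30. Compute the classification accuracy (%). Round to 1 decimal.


Accuracy = (TP + TN) / (TP + TN + FP + FN) * 100
= (60 + 70) / (60 + 70 + 10 + 30)
= 130 / 170
= 0.7647
= 76.5%

76.5


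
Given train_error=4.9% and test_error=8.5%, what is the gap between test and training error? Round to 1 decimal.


Generalization gap = test_error - train_error
= 8.5 - 4.9
= 3.6%
A moderate gap.

3.6


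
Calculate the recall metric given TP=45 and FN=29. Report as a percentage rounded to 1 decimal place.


Recall = TP / (TP + FN) * 100
= 45 / (45 + 29)
= 45 / 74
= 0.6081
= 60.8%

60.8


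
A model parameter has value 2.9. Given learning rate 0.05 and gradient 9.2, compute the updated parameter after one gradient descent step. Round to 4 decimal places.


w_new = w_old - lr * gradient
= 2.9 - 0.05 * 9.2
= 2.9 - (0.46)
= 2.4400

2.4400


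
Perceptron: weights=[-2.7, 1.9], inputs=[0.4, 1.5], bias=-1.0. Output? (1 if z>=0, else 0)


z = w . x + b
= -2.7*0.4 + 1.9*1.5 + -1.0
= -1.08 + 2.85 + -1.0
= 1.77 + -1.0
= 0.77
Since z = 0.77 >= 0, output = 1

1


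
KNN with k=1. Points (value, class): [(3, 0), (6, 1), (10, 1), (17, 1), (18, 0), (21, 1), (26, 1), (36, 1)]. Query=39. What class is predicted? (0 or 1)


Distances from query 39:
Point 36 (class 1): distance = 3
K=1 nearest neighbors: classes = [1]
Votes for class 1: 1 / 1
Majority vote => class 1

1


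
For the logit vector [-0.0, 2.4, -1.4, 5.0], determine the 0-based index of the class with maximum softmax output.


Softmax is a monotonic transformation, so it preserves the argmax.
We need to find the index of the maximum logit.
Index 0: -0.0
Index 1: 2.4
Index 2: -1.4
Index 3: 5.0
Maximum logit = 5.0 at index 3

3


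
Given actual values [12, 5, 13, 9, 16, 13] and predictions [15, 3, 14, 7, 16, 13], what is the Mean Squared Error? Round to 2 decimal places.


Differences: [-3, 2, -1, 2, 0, 0]
Squared errors: [9, 4, 1, 4, 0, 0]
Sum of squared errors = 18
MSE = 18 / 6 = 3.00

3.00


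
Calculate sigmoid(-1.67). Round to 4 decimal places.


sigmoid(z) = 1 / (1 + exp(-z))
exp(-(-1.67)) = exp(1.67) = 5.3122
1 + 5.3122 = 6.3122
1 / 6.3122 = 0.1584

0.1584


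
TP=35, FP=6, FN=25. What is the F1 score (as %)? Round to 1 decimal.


Precision = TP / (TP + FP) = 35 / 41 = 0.8537
Recall = TP / (TP + FN) = 35 / 60 = 0.5833
F1 = 2 * P * R / (P + R)
= 2 * 0.8537 * 0.5833 / (0.8537 + 0.5833)
= 0.9959 / 1.437
= 0.6931
As percentage: 69.3%

69.3


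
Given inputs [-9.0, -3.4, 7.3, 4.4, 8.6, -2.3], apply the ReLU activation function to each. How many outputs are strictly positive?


ReLU(x) = max(0, x) for each element:
ReLU(-9.0) = 0
ReLU(-3.4) = 0
ReLU(7.3) = 7.3
ReLU(4.4) = 4.4
ReLU(8.6) = 8.6
ReLU(-2.3) = 0
Active neurons (>0): 3

3


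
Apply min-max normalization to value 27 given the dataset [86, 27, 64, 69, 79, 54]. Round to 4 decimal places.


Min = 27, Max = 86
Range = 86 - 27 = 59
Scaled = (x - min) / (max - min)
= (27 - 27) / 59
= 0 / 59
= 0.0000

0.0000


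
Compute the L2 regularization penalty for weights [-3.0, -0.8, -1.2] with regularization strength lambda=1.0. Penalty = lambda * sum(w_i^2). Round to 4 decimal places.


Squaring each weight:
(-3.0)^2 = 9.0
(-0.8)^2 = 0.64
(-1.2)^2 = 1.44
Sum of squares = 11.08
Penalty = 1.0 * 11.08 = 11.0800

11.0800


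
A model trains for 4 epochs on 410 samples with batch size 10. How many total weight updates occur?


Iterations per epoch = 410 / 10 = 41
Total updates = iterations_per_epoch * epochs
= 41 * 4
= 164

164


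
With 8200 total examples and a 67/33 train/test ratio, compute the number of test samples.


Train samples = 8200 * 67% = 5494
Test samples = 8200 - 5494
= 2706

2706


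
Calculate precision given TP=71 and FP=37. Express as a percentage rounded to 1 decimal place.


Precision = TP / (TP + FP) * 100
= 71 / (71 + 37)
= 71 / 108
= 0.6574
= 65.7%

65.7


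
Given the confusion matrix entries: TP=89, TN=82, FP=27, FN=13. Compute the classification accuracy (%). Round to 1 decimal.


Accuracy = (TP + TN) / (TP + TN + FP + FN) * 100
= (89 + 82) / (89 + 82 + 27 + 13)
= 171 / 211
= 0.8104
= 81.0%

81.0


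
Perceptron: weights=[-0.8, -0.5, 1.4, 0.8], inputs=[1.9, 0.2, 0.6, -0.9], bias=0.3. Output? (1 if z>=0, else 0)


z = w . x + b
= -0.8*1.9 + -0.5*0.2 + 1.4*0.6 + 0.8*-0.9 + 0.3
= -1.52 + -0.1 + 0.84 + -0.72 + 0.3
= -1.5 + 0.3
= -1.2
Since z = -1.2 < 0, output = 0

0


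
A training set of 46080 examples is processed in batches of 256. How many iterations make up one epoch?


Iterations per epoch = dataset_size / batch_size
= 46080 / 256
= 180

180


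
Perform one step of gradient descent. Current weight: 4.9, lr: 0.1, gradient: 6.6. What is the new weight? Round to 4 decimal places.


w_new = w_old - lr * gradient
= 4.9 - 0.1 * 6.6
= 4.9 - (0.66)
= 4.2400

4.2400


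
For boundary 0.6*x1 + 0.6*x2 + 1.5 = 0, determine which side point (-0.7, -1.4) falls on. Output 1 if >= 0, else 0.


Compute 0.6 * -0.7 + 0.6 * -1.4 + 1.5
= -0.42 + -0.84 + 1.5
= 0.24
Since 0.24 >= 0, the point is on the positive side.

1


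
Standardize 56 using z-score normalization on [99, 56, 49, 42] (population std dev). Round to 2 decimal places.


Mean = (99 + 56 + 49 + 42) / 4 = 61.5
Variance = sum((x_i - mean)^2) / n = 493.25
Std = sqrt(493.25) = 22.2092
Z = (x - mean) / std
= (56 - 61.5) / 22.2092
= -5.5 / 22.2092
= -0.25

-0.25


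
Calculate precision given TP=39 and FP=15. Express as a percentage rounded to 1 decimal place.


Precision = TP / (TP + FP) * 100
= 39 / (39 + 15)
= 39 / 54
= 0.7222
= 72.2%

72.2


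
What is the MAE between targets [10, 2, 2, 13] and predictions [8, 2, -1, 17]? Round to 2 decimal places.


Absolute errors: [2, 0, 3, 4]
Sum of absolute errors = 9
MAE = 9 / 4 = 2.25

2.25
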